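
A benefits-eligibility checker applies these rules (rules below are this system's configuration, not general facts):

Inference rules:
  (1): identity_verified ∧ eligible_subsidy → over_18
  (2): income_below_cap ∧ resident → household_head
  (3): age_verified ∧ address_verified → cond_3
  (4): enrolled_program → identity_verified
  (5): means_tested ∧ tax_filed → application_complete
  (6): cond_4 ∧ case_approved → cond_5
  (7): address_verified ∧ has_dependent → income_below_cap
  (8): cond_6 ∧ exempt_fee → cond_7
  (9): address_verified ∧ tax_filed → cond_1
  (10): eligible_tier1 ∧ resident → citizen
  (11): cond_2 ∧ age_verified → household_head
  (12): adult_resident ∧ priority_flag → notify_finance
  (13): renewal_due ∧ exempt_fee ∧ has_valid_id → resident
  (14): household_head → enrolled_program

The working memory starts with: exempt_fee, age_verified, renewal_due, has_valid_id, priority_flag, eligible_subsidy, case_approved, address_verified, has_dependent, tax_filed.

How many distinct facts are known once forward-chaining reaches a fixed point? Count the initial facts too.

18

Round 1: (3) [age_verified ∧ address_verified → cond_3]; (7) [address_verified ∧ has_dependent → income_below_cap]; (9) [address_verified ∧ tax_filed → cond_1]; (13) [renewal_due ∧ exempt_fee ∧ has_valid_id → resident]. New: cond_3, income_below_cap, cond_1, resident.
Round 2: (2) [income_below_cap ∧ resident → household_head]. New: household_head.
Round 3: (14) [household_head → enrolled_program]. New: enrolled_program.
Round 4: (4) [enrolled_program → identity_verified]. New: identity_verified.
Round 5: (1) [identity_verified ∧ eligible_subsidy → over_18]. New: over_18.
Closure: {address_verified, age_verified, case_approved, cond_1, cond_3, eligible_subsidy, enrolled_program, exempt_fee, has_dependent, has_valid_id, household_head, identity_verified, income_below_cap, over_18, priority_flag, renewal_due, resident, tax_filed} — 18 facts.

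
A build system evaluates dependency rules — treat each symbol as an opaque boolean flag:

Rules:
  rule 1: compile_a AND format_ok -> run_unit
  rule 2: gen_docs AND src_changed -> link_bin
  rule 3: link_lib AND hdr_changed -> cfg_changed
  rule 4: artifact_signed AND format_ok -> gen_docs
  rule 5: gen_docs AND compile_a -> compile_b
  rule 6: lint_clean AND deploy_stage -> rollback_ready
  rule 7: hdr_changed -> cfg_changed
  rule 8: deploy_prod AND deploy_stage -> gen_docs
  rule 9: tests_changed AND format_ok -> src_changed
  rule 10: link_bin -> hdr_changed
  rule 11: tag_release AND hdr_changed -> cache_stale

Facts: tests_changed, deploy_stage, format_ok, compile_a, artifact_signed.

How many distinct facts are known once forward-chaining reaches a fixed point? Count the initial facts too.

Round 1: rule 1 [compile_a AND format_ok -> run_unit]; rule 4 [artifact_signed AND format_ok -> gen_docs]; rule 9 [tests_changed AND format_ok -> src_changed]. New: run_unit, gen_docs, src_changed.
Round 2: rule 2 [gen_docs AND src_changed -> link_bin]; rule 5 [gen_docs AND compile_a -> compile_b]. New: link_bin, compile_b.
Round 3: rule 10 [link_bin -> hdr_changed]. New: hdr_changed.
Round 4: rule 7 [hdr_changed -> cfg_changed]. New: cfg_changed.
Closure: {artifact_signed, cfg_changed, compile_a, compile_b, deploy_stage, format_ok, gen_docs, hdr_changed, link_bin, run_unit, src_changed, tests_changed} — 12 facts.

12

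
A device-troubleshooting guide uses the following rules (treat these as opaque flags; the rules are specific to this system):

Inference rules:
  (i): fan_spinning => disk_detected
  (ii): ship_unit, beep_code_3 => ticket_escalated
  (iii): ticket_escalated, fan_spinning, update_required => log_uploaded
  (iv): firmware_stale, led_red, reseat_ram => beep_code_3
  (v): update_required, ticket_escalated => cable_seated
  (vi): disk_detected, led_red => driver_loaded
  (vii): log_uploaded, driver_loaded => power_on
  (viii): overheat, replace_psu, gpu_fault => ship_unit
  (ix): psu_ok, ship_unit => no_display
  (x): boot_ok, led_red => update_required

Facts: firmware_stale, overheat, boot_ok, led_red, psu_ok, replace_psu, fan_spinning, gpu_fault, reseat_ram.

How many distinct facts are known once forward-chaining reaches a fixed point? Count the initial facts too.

19

[1] (i) [fan_spinning => disk_detected]; (iv) [firmware_stale, led_red, reseat_ram => beep_code_3]; (viii) [overheat, replace_psu, gpu_fault => ship_unit]; (x) [boot_ok, led_red => update_required]. ⇒ new: disk_detected, beep_code_3, ship_unit, update_required.
[2] (ii) [ship_unit, beep_code_3 => ticket_escalated]; (vi) [disk_detected, led_red => driver_loaded]; (ix) [psu_ok, ship_unit => no_display]. ⇒ new: ticket_escalated, driver_loaded, no_display.
[3] (iii) [ticket_escalated, fan_spinning, update_required => log_uploaded]; (v) [update_required, ticket_escalated => cable_seated]. ⇒ new: log_uploaded, cable_seated.
[4] (vii) [log_uploaded, driver_loaded => power_on]. ⇒ new: power_on.
Closure: {beep_code_3, boot_ok, cable_seated, disk_detected, driver_loaded, fan_spinning, firmware_stale, gpu_fault, led_red, log_uploaded, no_display, overheat, power_on, psu_ok, replace_psu, reseat_ram, ship_unit, ticket_escalated, update_required} — 19 facts.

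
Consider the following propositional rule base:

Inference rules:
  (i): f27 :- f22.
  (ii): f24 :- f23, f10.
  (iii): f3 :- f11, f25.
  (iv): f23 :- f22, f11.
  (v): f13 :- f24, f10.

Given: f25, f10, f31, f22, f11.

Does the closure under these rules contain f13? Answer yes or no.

Round 1 fires (i), (iii), (iv), giving f27, f3, f23.
Round 2 fires (ii), giving f24.
Round 3 fires (v), giving f13.
f13 appears in round 3, so it is derivable.

yes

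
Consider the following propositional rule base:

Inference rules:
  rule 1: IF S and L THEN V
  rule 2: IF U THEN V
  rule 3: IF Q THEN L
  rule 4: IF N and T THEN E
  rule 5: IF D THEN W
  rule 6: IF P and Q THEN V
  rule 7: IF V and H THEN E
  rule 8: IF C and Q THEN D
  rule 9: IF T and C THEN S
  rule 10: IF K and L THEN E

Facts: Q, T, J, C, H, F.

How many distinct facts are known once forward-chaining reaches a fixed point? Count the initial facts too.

12

Round 1: rule 3 [IF Q THEN L]; rule 8 [IF C and Q THEN D]; rule 9 [IF T and C THEN S]. New: L, D, S.
Round 2: rule 1 [IF S and L THEN V]; rule 5 [IF D THEN W]. New: V, W.
Round 3: rule 7 [IF V and H THEN E]. New: E.
Closure: {C, D, E, F, H, J, L, Q, S, T, V, W} — 12 facts.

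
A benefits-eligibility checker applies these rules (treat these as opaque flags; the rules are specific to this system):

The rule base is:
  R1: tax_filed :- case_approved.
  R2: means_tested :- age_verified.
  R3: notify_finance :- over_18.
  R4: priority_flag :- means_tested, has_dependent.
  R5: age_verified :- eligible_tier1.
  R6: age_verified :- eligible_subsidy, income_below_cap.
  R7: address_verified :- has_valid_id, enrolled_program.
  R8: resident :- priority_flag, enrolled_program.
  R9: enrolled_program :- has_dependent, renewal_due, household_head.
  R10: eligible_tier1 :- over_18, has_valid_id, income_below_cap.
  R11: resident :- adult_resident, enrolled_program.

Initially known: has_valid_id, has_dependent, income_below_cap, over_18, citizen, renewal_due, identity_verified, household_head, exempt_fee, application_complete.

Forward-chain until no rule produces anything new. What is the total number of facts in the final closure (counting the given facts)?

[1] R3 [notify_finance :- over_18.]; R9 [enrolled_program :- has_dependent, renewal_due, household_head.]; R10 [eligible_tier1 :- over_18, has_valid_id, income_below_cap.]. ⇒ new: notify_finance, enrolled_program, eligible_tier1.
[2] R5 [age_verified :- eligible_tier1.]; R7 [address_verified :- has_valid_id, enrolled_program.]. ⇒ new: age_verified, address_verified.
[3] R2 [means_tested :- age_verified.]. ⇒ new: means_tested.
[4] R4 [priority_flag :- means_tested, has_dependent.]. ⇒ new: priority_flag.
[5] R8 [resident :- priority_flag, enrolled_program.]. ⇒ new: resident.
Closure: {address_verified, age_verified, application_complete, citizen, eligible_tier1, enrolled_program, exempt_fee, has_dependent, has_valid_id, household_head, identity_verified, income_below_cap, means_tested, notify_finance, over_18, priority_flag, renewal_due, resident} — 18 facts.

18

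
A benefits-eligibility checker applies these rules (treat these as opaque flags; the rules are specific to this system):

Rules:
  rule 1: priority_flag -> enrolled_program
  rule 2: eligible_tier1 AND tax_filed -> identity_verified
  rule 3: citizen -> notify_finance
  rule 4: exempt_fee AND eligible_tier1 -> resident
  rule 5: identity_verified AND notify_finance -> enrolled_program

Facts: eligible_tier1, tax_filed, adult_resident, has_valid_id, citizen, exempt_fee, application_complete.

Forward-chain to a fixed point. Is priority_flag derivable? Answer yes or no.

[1] rule 2 [eligible_tier1 AND tax_filed -> identity_verified]; rule 3 [citizen -> notify_finance]; rule 4 [exempt_fee AND eligible_tier1 -> resident]. ⇒ new: identity_verified, notify_finance, resident.
[2] rule 5 [identity_verified AND notify_finance -> enrolled_program]. ⇒ new: enrolled_program.
Fixed point reached. No rule has priority_flag as a consequent, and it is not given.

no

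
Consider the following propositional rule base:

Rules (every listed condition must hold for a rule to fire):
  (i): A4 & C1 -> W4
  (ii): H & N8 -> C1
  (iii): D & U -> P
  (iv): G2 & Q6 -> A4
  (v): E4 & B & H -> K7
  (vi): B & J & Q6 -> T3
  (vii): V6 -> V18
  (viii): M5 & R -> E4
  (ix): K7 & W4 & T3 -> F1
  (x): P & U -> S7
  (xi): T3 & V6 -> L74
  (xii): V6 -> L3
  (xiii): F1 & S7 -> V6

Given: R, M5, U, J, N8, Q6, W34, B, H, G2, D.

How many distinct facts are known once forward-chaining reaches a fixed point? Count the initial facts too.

24

[1] (ii) [H & N8 -> C1]; (iii) [D & U -> P]; (iv) [G2 & Q6 -> A4]; (vi) [B & J & Q6 -> T3]; (viii) [M5 & R -> E4]. ⇒ new: C1, P, A4, T3, E4.
[2] (i) [A4 & C1 -> W4]; (v) [E4 & B & H -> K7]; (x) [P & U -> S7]. ⇒ new: W4, K7, S7.
[3] (ix) [K7 & W4 & T3 -> F1]. ⇒ new: F1.
[4] (xiii) [F1 & S7 -> V6]. ⇒ new: V6.
[5] (vii) [V6 -> V18]; (xi) [T3 & V6 -> L74]; (xii) [V6 -> L3]. ⇒ new: V18, L74, L3.
Closure: {A4, B, C1, D, E4, F1, G2, H, J, K7, L3, L74, M5, N8, P, Q6, R, S7, T3, U, V18, V6, W34, W4} — 24 facts.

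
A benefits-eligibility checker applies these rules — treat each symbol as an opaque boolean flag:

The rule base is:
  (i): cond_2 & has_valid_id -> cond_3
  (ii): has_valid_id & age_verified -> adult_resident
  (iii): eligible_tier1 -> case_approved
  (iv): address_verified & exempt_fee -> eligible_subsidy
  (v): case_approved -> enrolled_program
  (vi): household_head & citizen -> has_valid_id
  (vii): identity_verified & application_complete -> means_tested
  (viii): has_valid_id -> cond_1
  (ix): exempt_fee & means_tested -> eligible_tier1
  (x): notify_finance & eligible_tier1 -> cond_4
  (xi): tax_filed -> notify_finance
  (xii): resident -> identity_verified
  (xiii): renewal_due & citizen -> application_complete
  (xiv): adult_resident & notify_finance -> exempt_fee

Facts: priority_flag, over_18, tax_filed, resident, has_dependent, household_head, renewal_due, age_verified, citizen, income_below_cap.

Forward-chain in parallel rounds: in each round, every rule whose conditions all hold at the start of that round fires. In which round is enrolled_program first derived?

6

[1] (vi) [household_head & citizen -> has_valid_id]; (xi) [tax_filed -> notify_finance]; (xii) [resident -> identity_verified]; (xiii) [renewal_due & citizen -> application_complete]. ⇒ new: has_valid_id, notify_finance, identity_verified, application_complete.
[2] (ii) [has_valid_id & age_verified -> adult_resident]; (vii) [identity_verified & application_complete -> means_tested]; (viii) [has_valid_id -> cond_1]. ⇒ new: adult_resident, means_tested, cond_1.
[3] (xiv) [adult_resident & notify_finance -> exempt_fee]. ⇒ new: exempt_fee.
[4] (ix) [exempt_fee & means_tested -> eligible_tier1]. ⇒ new: eligible_tier1.
[5] (iii) [eligible_tier1 -> case_approved]; (x) [notify_finance & eligible_tier1 -> cond_4]. ⇒ new: case_approved, cond_4.
[6] (v) [case_approved -> enrolled_program]. ⇒ new: enrolled_program.
enrolled_program first appears in round 6.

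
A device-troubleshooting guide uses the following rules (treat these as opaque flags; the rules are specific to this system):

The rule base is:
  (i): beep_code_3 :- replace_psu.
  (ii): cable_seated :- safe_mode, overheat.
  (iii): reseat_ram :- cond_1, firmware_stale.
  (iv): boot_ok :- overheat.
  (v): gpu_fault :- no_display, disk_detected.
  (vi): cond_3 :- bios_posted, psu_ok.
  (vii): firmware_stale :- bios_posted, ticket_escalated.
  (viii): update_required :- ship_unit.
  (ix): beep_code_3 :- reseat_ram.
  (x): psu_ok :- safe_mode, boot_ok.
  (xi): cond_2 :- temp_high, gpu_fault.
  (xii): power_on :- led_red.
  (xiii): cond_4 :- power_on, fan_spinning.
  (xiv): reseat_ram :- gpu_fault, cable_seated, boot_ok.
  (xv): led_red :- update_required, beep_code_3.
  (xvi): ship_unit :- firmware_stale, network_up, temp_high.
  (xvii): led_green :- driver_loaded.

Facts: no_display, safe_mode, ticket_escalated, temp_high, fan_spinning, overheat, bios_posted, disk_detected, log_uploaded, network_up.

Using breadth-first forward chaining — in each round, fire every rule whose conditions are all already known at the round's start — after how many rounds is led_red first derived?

4

Round 1: (ii) [cable_seated :- safe_mode, overheat.]; (iv) [boot_ok :- overheat.]; (v) [gpu_fault :- no_display, disk_detected.]; (vii) [firmware_stale :- bios_posted, ticket_escalated.]. Adds cable_seated, boot_ok, gpu_fault, firmware_stale.
Round 2: (x) [psu_ok :- safe_mode, boot_ok.]; (xi) [cond_2 :- temp_high, gpu_fault.]; (xiv) [reseat_ram :- gpu_fault, cable_seated, boot_ok.]; (xvi) [ship_unit :- firmware_stale, network_up, temp_high.]. Adds psu_ok, cond_2, reseat_ram, ship_unit.
Round 3: (vi) [cond_3 :- bios_posted, psu_ok.]; (viii) [update_required :- ship_unit.]; (ix) [beep_code_3 :- reseat_ram.]. Adds cond_3, update_required, beep_code_3.
Round 4: (xv) [led_red :- update_required, beep_code_3.]. Adds led_red.
led_red first appears in round 4.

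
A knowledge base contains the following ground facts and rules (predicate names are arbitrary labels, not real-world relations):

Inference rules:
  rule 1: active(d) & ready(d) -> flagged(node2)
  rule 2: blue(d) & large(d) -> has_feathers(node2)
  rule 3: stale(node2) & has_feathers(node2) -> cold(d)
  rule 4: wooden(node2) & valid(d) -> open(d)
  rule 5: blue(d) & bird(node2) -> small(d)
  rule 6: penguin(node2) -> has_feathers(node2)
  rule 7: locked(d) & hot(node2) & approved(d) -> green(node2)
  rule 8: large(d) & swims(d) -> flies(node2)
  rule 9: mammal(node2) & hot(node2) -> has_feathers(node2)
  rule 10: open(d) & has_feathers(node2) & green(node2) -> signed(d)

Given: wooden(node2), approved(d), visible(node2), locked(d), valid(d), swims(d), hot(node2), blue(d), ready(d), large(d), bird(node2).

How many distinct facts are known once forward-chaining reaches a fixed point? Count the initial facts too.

Round 1 fires rule 2, rule 4, rule 5, rule 7, rule 8, giving has_feathers(node2), open(d), small(d), green(node2), flies(node2).
Round 2 fires rule 10, giving signed(d).
Closure: {approved(d), bird(node2), blue(d), flies(node2), green(node2), has_feathers(node2), hot(node2), large(d), locked(d), open(d), ready(d), signed(d), small(d), swims(d), valid(d), visible(node2), wooden(node2)} — 17 facts.

17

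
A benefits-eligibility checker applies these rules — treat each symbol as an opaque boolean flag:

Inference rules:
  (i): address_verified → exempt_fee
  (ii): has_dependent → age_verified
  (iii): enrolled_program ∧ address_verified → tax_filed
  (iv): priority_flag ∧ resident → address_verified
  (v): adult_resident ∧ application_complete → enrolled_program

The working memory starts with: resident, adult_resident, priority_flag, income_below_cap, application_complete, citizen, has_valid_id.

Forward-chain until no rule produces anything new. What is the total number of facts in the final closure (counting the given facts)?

11

Round 1 fires (iv), (v), giving address_verified, enrolled_program.
Round 2 fires (i), (iii), giving exempt_fee, tax_filed.
Closure: {address_verified, adult_resident, application_complete, citizen, enrolled_program, exempt_fee, has_valid_id, income_below_cap, priority_flag, resident, tax_filed} — 11 facts.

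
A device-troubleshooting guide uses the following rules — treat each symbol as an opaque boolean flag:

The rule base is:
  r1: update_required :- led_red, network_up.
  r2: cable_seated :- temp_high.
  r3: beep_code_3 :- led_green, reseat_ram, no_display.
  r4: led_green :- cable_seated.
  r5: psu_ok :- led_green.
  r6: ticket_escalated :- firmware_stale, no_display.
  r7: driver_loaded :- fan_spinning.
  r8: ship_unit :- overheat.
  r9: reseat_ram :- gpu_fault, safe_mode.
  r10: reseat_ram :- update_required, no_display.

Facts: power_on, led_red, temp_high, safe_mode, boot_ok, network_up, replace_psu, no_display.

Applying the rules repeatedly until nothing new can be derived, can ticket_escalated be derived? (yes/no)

no

Round 1: r1 [update_required :- led_red, network_up.]; r2 [cable_seated :- temp_high.]. New: update_required, cable_seated.
Round 2: r4 [led_green :- cable_seated.]; r10 [reseat_ram :- update_required, no_display.]. New: led_green, reseat_ram.
Round 3: r3 [beep_code_3 :- led_green, reseat_ram, no_display.]; r5 [psu_ok :- led_green.]. New: beep_code_3, psu_ok.
Fixed point reached. ticket_escalated is concluded only by r6; r6 needs firmware_stale (never derived).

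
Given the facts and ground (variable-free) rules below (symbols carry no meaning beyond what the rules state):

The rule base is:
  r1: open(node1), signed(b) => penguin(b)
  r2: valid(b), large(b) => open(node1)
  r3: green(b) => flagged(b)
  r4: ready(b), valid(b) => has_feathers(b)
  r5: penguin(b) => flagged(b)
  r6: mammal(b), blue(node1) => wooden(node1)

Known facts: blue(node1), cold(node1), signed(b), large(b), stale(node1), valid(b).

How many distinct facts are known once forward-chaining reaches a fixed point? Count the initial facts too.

[1] r2 [valid(b), large(b) => open(node1)]. ⇒ new: open(node1).
[2] r1 [open(node1), signed(b) => penguin(b)]. ⇒ new: penguin(b).
[3] r5 [penguin(b) => flagged(b)]. ⇒ new: flagged(b).
Closure: {blue(node1), cold(node1), flagged(b), large(b), open(node1), penguin(b), signed(b), stale(node1), valid(b)} — 9 facts.

9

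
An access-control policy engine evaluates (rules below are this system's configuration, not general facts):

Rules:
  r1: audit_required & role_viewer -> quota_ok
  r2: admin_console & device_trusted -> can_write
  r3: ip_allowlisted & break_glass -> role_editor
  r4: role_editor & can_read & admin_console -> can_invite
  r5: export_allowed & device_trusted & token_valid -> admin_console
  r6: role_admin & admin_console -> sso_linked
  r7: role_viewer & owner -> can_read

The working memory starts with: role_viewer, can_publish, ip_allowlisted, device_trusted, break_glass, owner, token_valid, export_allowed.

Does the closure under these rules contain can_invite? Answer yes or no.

Round 1 fires r3, r5, r7, giving role_editor, admin_console, can_read.
Round 2 fires r2, r4, giving can_write, can_invite.
can_invite appears in round 2, so it is derivable.

yes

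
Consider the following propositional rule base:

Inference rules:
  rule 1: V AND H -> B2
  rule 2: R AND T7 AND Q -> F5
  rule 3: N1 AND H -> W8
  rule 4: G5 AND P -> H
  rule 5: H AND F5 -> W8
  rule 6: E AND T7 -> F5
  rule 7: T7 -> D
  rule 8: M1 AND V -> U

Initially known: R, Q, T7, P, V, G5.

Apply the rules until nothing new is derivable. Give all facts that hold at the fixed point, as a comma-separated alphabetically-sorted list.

B2, D, F5, G5, H, P, Q, R, T7, V, W8

[1] rule 2 [R AND T7 AND Q -> F5]; rule 4 [G5 AND P -> H]; rule 7 [T7 -> D]. ⇒ new: F5, H, D.
[2] rule 1 [V AND H -> B2]; rule 5 [H AND F5 -> W8]. ⇒ new: B2, W8.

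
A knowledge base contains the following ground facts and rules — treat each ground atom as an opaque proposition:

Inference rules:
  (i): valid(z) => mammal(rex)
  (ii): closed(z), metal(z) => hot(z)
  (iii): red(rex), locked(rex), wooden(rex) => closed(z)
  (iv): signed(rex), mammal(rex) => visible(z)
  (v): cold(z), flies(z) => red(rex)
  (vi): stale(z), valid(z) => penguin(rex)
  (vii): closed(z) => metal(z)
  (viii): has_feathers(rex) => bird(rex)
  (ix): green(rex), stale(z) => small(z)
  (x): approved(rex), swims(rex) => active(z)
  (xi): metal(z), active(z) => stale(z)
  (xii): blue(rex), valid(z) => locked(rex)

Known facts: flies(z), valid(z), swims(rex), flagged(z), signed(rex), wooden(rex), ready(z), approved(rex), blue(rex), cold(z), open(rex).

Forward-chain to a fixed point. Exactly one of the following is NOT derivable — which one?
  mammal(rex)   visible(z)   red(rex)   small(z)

Round 1 — (i), (v), (x), (xii), derive mammal(rex), red(rex), active(z), locked(rex).
Round 2 — (iii), (iv), derive closed(z), visible(z).
Round 3 — (vii), derive metal(z).
Round 4 — (ii), (xi), derive hot(z), stale(z).
Round 5 — (vi), derive penguin(rex).
Derived: red(rex) (round 1), mammal(rex) (round 1), visible(z) (round 2). small(z) never appears in any round.

small(z)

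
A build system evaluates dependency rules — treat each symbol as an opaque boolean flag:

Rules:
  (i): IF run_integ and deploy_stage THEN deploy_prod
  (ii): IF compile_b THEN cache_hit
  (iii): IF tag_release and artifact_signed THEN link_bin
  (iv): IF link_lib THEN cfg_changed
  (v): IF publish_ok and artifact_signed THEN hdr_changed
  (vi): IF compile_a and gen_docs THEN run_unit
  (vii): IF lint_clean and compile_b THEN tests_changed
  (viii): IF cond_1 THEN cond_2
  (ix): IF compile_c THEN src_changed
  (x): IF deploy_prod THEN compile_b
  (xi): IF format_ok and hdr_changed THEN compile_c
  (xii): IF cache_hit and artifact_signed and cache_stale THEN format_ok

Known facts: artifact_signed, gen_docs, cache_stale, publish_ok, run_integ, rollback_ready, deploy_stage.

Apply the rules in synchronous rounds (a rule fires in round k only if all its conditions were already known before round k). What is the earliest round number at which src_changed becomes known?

Round 1: (i) [IF run_integ and deploy_stage THEN deploy_prod]; (v) [IF publish_ok and artifact_signed THEN hdr_changed]. Adds deploy_prod, hdr_changed.
Round 2: (x) [IF deploy_prod THEN compile_b]. Adds compile_b.
Round 3: (ii) [IF compile_b THEN cache_hit]. Adds cache_hit.
Round 4: (xii) [IF cache_hit and artifact_signed and cache_stale THEN format_ok]. Adds format_ok.
Round 5: (xi) [IF format_ok and hdr_changed THEN compile_c]. Adds compile_c.
Round 6: (ix) [IF compile_c THEN src_changed]. Adds src_changed.
src_changed first appears in round 6.

6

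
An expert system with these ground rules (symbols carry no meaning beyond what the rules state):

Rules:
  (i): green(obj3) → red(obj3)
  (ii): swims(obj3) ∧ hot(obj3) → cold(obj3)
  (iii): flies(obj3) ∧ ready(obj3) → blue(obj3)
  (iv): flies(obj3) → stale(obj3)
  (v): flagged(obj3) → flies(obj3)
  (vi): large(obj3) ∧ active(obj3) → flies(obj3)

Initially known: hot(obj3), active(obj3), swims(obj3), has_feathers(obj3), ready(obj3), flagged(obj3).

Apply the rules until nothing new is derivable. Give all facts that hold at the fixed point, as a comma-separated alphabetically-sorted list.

Round 1 fires (ii), (v), giving cold(obj3), flies(obj3).
Round 2 fires (iii), (iv), giving blue(obj3), stale(obj3).

active(obj3), blue(obj3), cold(obj3), flagged(obj3), flies(obj3), has_feathers(obj3), hot(obj3), ready(obj3), stale(obj3), swims(obj3)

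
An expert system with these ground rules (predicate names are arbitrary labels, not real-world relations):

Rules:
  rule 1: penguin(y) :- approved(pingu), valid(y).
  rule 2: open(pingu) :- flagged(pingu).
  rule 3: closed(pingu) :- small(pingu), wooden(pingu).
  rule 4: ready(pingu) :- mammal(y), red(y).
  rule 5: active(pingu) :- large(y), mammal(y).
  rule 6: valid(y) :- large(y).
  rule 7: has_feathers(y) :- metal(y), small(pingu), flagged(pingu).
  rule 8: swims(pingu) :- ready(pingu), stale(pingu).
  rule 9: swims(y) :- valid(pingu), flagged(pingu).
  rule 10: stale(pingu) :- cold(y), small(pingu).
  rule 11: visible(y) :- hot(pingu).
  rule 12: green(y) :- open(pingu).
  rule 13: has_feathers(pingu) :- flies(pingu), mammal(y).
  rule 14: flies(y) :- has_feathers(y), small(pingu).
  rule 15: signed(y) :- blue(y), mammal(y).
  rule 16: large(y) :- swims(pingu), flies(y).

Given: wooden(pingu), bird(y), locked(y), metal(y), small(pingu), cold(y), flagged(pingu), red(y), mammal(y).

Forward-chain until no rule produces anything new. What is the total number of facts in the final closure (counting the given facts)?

[1] rule 2 [open(pingu) :- flagged(pingu).]; rule 3 [closed(pingu) :- small(pingu), wooden(pingu).]; rule 4 [ready(pingu) :- mammal(y), red(y).]; rule 7 [has_feathers(y) :- metal(y), small(pingu), flagged(pingu).]; rule 10 [stale(pingu) :- cold(y), small(pingu).]. ⇒ new: open(pingu), closed(pingu), ready(pingu), has_feathers(y), stale(pingu).
[2] rule 8 [swims(pingu) :- ready(pingu), stale(pingu).]; rule 12 [green(y) :- open(pingu).]; rule 14 [flies(y) :- has_feathers(y), small(pingu).]. ⇒ new: swims(pingu), green(y), flies(y).
[3] rule 16 [large(y) :- swims(pingu), flies(y).]. ⇒ new: large(y).
[4] rule 5 [active(pingu) :- large(y), mammal(y).]; rule 6 [valid(y) :- large(y).]. ⇒ new: active(pingu), valid(y).
Closure: {active(pingu), bird(y), closed(pingu), cold(y), flagged(pingu), flies(y), green(y), has_feathers(y), large(y), locked(y), mammal(y), metal(y), open(pingu), ready(pingu), red(y), small(pingu), stale(pingu), swims(pingu), valid(y), wooden(pingu)} — 20 facts.

20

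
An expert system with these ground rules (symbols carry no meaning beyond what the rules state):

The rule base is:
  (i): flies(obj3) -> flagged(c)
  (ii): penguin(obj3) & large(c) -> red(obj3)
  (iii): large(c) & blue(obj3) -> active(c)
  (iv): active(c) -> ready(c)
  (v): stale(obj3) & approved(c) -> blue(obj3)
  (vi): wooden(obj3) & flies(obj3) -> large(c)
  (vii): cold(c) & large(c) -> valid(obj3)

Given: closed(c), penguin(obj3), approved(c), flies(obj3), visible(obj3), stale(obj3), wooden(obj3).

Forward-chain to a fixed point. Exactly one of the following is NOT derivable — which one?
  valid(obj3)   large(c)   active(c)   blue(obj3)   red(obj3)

valid(obj3)

[1] (i) [flies(obj3) -> flagged(c)]; (v) [stale(obj3) & approved(c) -> blue(obj3)]; (vi) [wooden(obj3) & flies(obj3) -> large(c)]. ⇒ new: flagged(c), blue(obj3), large(c).
[2] (ii) [penguin(obj3) & large(c) -> red(obj3)]; (iii) [large(c) & blue(obj3) -> active(c)]. ⇒ new: red(obj3), active(c).
[3] (iv) [active(c) -> ready(c)]. ⇒ new: ready(c).
Derived: active(c) (round 2), blue(obj3) (round 1), large(c) (round 1), red(obj3) (round 2). valid(obj3) never appears in any round.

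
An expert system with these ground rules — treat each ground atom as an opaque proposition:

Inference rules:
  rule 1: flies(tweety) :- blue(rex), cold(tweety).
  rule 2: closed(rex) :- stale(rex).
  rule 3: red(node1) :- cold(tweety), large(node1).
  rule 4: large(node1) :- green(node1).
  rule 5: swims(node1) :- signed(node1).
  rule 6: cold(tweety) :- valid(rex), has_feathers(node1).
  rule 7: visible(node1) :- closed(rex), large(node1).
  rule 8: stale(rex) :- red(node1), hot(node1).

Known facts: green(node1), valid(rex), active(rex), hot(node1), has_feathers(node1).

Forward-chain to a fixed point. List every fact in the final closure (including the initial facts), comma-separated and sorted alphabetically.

active(rex), closed(rex), cold(tweety), green(node1), has_feathers(node1), hot(node1), large(node1), red(node1), stale(rex), valid(rex), visible(node1)

Round 1 fires rule 4, rule 6, giving large(node1), cold(tweety).
Round 2 fires rule 3, giving red(node1).
Round 3 fires rule 8, giving stale(rex).
Round 4 fires rule 2, giving closed(rex).
Round 5 fires rule 7, giving visible(node1).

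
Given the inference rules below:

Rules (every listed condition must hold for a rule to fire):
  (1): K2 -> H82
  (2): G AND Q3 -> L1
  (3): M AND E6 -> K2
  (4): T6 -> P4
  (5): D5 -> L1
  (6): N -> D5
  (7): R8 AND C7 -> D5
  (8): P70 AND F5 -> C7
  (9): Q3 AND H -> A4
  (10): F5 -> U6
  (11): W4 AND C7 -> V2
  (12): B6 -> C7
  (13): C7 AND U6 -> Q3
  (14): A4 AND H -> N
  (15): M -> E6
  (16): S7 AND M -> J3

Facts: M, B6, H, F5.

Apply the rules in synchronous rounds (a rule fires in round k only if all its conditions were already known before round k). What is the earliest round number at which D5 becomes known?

5

Round 1 — (10), (12), (15), derive U6, C7, E6.
Round 2 — (3), (13), derive K2, Q3.
Round 3 — (1), (9), derive H82, A4.
Round 4 — (14), derive N.
Round 5 — (6), derive D5.
D5 first appears in round 5.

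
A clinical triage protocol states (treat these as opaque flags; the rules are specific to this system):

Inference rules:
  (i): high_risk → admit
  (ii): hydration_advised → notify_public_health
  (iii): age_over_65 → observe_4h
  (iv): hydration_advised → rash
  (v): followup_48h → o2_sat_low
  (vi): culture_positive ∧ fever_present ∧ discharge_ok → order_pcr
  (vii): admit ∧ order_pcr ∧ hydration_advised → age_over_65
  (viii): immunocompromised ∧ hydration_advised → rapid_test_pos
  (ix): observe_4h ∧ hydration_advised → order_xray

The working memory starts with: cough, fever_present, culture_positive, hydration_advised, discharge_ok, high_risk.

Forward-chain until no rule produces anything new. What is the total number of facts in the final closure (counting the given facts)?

13

Round 1: (i) [high_risk → admit]; (ii) [hydration_advised → notify_public_health]; (iv) [hydration_advised → rash]; (vi) [culture_positive ∧ fever_present ∧ discharge_ok → order_pcr]. Adds admit, notify_public_health, rash, order_pcr.
Round 2: (vii) [admit ∧ order_pcr ∧ hydration_advised → age_over_65]. Adds age_over_65.
Round 3: (iii) [age_over_65 → observe_4h]. Adds observe_4h.
Round 4: (ix) [observe_4h ∧ hydration_advised → order_xray]. Adds order_xray.
Closure: {admit, age_over_65, cough, culture_positive, discharge_ok, fever_present, high_risk, hydration_advised, notify_public_health, observe_4h, order_pcr, order_xray, rash} — 13 facts.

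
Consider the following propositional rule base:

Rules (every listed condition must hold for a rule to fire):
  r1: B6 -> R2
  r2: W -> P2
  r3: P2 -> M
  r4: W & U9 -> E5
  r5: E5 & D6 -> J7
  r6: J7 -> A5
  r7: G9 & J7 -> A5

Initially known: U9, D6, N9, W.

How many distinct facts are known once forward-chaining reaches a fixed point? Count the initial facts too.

Round 1: r2 [W -> P2]; r4 [W & U9 -> E5]. Adds P2, E5.
Round 2: r3 [P2 -> M]; r5 [E5 & D6 -> J7]. Adds M, J7.
Round 3: r6 [J7 -> A5]. Adds A5.
Closure: {A5, D6, E5, J7, M, N9, P2, U9, W} — 9 facts.

9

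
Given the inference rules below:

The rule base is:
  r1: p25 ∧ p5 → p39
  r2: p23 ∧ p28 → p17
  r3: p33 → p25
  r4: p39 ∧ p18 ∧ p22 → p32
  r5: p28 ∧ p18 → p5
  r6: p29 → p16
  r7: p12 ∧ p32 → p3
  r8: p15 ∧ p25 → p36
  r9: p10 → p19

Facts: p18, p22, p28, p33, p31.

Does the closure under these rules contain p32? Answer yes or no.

yes

Round 1 fires r3, r5, giving p25, p5.
Round 2 fires r1, giving p39.
Round 3 fires r4, giving p32.
p32 appears in round 3, so it is derivable.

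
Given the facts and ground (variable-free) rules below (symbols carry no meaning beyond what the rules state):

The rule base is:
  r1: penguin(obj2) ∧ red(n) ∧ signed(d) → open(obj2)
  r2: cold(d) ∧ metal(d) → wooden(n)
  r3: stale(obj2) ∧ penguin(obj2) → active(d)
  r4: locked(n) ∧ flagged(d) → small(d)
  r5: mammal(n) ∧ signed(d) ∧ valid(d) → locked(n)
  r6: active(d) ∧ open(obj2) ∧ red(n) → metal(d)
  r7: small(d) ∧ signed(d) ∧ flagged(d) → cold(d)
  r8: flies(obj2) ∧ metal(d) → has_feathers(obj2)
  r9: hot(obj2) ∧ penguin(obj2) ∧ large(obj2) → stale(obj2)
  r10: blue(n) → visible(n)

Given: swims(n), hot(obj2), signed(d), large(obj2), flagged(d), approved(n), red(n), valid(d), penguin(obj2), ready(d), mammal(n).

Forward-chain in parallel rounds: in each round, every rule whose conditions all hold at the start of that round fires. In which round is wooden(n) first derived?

4

Round 1 — r1, r5, r9, derive open(obj2), locked(n), stale(obj2).
Round 2 — r3, r4, derive active(d), small(d).
Round 3 — r6, r7, derive metal(d), cold(d).
Round 4 — r2, derive wooden(n).
wooden(n) first appears in round 4.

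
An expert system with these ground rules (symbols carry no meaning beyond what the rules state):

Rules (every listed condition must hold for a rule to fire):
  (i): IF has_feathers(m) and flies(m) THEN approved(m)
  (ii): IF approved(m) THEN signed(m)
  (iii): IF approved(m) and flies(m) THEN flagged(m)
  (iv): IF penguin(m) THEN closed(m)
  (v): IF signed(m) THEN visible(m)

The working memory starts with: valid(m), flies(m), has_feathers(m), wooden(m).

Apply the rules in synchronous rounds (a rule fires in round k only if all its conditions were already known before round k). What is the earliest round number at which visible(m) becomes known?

3

Round 1: (i) [IF has_feathers(m) and flies(m) THEN approved(m)]. Adds approved(m).
Round 2: (ii) [IF approved(m) THEN signed(m)]; (iii) [IF approved(m) and flies(m) THEN flagged(m)]. Adds signed(m), flagged(m).
Round 3: (v) [IF signed(m) THEN visible(m)]. Adds visible(m).
visible(m) first appears in round 3.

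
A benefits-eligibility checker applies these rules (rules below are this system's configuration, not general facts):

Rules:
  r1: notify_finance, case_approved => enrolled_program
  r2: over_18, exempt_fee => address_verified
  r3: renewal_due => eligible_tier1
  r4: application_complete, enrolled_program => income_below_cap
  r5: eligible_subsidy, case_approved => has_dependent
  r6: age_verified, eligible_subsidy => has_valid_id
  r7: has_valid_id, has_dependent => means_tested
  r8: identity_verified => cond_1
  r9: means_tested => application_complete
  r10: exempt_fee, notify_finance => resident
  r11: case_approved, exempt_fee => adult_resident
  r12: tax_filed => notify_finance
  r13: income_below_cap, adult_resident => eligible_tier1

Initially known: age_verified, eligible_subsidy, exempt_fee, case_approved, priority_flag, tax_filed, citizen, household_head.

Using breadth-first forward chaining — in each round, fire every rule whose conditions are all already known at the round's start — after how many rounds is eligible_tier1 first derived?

Round 1 — r5, r6, r11, r12, derive has_dependent, has_valid_id, adult_resident, notify_finance.
Round 2 — r1, r7, r10, derive enrolled_program, means_tested, resident.
Round 3 — r9, derive application_complete.
Round 4 — r4, derive income_below_cap.
Round 5 — r13, derive eligible_tier1.
eligible_tier1 first appears in round 5.

5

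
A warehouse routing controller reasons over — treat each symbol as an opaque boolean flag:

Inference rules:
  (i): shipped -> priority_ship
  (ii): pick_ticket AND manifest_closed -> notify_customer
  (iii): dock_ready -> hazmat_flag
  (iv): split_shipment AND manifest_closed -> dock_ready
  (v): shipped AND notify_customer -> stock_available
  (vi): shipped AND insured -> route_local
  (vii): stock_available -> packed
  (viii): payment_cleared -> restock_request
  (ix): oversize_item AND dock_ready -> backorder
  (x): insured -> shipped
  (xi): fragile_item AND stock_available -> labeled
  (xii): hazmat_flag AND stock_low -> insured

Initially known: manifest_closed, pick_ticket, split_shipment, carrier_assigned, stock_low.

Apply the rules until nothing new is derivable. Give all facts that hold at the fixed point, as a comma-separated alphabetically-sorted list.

[1] (ii) [pick_ticket AND manifest_closed -> notify_customer]; (iv) [split_shipment AND manifest_closed -> dock_ready]. ⇒ new: notify_customer, dock_ready.
[2] (iii) [dock_ready -> hazmat_flag]. ⇒ new: hazmat_flag.
[3] (xii) [hazmat_flag AND stock_low -> insured]. ⇒ new: insured.
[4] (x) [insured -> shipped]. ⇒ new: shipped.
[5] (i) [shipped -> priority_ship]; (v) [shipped AND notify_customer -> stock_available]; (vi) [shipped AND insured -> route_local]. ⇒ new: priority_ship, stock_available, route_local.
[6] (vii) [stock_available -> packed]. ⇒ new: packed.

carrier_assigned, dock_ready, hazmat_flag, insured, manifest_closed, notify_customer, packed, pick_ticket, priority_ship, route_local, shipped, split_shipment, stock_available, stock_low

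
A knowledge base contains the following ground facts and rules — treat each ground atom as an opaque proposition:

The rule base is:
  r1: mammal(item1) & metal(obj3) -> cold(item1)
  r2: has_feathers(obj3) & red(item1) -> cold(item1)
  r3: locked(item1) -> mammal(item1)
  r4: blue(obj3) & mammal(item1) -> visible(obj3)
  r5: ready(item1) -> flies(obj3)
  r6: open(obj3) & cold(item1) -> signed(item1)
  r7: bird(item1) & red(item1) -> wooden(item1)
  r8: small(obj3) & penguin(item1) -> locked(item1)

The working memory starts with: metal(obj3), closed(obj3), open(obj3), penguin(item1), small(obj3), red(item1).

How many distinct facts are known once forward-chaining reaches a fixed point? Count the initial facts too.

10

Round 1 — r8, derive locked(item1).
Round 2 — r3, derive mammal(item1).
Round 3 — r1, derive cold(item1).
Round 4 — r6, derive signed(item1).
Closure: {closed(obj3), cold(item1), locked(item1), mammal(item1), metal(obj3), open(obj3), penguin(item1), red(item1), signed(item1), small(obj3)} — 10 facts.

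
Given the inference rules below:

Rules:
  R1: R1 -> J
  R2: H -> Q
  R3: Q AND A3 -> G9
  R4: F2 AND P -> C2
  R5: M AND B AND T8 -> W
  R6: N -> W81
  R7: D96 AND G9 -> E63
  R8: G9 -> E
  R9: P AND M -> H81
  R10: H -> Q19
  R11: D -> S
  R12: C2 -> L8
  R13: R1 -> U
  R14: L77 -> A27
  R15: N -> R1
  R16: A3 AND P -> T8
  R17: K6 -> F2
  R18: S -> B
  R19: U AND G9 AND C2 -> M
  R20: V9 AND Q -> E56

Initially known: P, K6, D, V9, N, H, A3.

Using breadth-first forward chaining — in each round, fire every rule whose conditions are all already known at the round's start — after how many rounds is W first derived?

Round 1: R2 [H -> Q]; R6 [N -> W81]; R10 [H -> Q19]; R11 [D -> S]; R15 [N -> R1]; R16 [A3 AND P -> T8]; R17 [K6 -> F2]. Adds Q, W81, Q19, S, R1, T8, F2.
Round 2: R1 [R1 -> J]; R3 [Q AND A3 -> G9]; R4 [F2 AND P -> C2]; R13 [R1 -> U]; R18 [S -> B]; R20 [V9 AND Q -> E56]. Adds J, G9, C2, U, B, E56.
Round 3: R8 [G9 -> E]; R12 [C2 -> L8]; R19 [U AND G9 AND C2 -> M]. Adds E, L8, M.
Round 4: R5 [M AND B AND T8 -> W]; R9 [P AND M -> H81]. Adds W, H81.
W first appears in round 4.

4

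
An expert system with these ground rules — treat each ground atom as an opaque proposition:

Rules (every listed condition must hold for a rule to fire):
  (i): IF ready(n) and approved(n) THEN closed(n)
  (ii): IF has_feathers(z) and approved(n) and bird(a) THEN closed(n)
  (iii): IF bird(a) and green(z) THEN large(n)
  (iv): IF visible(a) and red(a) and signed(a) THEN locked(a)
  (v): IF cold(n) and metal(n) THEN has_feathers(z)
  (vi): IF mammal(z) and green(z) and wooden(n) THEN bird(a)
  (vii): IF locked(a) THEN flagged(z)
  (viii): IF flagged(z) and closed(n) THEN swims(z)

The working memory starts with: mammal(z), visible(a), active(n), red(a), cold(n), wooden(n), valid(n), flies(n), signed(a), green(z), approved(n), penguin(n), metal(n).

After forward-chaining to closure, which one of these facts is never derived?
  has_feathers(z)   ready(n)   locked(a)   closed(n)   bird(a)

ready(n)

Round 1: (iv) [IF visible(a) and red(a) and signed(a) THEN locked(a)]; (v) [IF cold(n) and metal(n) THEN has_feathers(z)]; (vi) [IF mammal(z) and green(z) and wooden(n) THEN bird(a)]. New: locked(a), has_feathers(z), bird(a).
Round 2: (ii) [IF has_feathers(z) and approved(n) and bird(a) THEN closed(n)]; (iii) [IF bird(a) and green(z) THEN large(n)]; (vii) [IF locked(a) THEN flagged(z)]. New: closed(n), large(n), flagged(z).
Round 3: (viii) [IF flagged(z) and closed(n) THEN swims(z)]. New: swims(z).
Derived: closed(n) (round 2), locked(a) (round 1), has_feathers(z) (round 1), bird(a) (round 1). ready(n) never appears in any round.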